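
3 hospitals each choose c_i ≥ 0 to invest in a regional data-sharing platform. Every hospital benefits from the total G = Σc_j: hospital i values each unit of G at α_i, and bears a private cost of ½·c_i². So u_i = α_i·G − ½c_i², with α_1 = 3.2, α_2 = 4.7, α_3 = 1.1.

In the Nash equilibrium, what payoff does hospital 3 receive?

Hospital i's FOC: ∂u_i/∂c_i = α_i − c_i = 0, so c_i* = α_i.
NE contributions = (3.2, 4.7, 1.1); G = 9.
u_3 = α_3·G − ½·(c_3)² = 1.1·9 − ½·1.1² = 9.295.

9.295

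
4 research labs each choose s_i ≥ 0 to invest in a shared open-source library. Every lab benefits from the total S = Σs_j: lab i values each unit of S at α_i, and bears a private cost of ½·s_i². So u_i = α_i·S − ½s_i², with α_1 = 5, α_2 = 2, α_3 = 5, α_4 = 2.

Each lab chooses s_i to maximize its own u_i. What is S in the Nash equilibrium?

Lab i's FOC: ∂u_i/∂s_i = α_i − s_i = 0, so s_i* = α_i.
NE contributions = (5, 2, 5, 2); S = 14.

14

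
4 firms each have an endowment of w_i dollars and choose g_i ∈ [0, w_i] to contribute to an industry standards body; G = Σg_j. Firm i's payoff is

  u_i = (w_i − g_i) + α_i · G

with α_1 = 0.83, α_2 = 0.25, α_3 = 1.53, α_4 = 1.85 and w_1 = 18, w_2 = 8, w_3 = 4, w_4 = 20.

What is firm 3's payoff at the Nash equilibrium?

36.72

∂u_i/∂g_i = α_i − 1, so firm i contributes w_i if α_i > 1, else 0.
α_i > 1 for i ∈ {3, 4}; NE contributions (0, 0, 4, 20), G = 24.
u_3 = (4 − 4) + 1.53·24 = 36.72.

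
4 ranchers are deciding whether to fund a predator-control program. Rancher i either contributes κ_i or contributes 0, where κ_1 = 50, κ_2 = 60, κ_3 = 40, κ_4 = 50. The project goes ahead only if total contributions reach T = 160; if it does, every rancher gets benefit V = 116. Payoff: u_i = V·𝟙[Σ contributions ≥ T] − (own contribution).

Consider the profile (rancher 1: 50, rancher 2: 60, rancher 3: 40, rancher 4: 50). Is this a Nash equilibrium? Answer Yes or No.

No

Total = 200 ≥ 160: provided.
Rancher 1 (pledges 50, payoff 66): dropping to 0 → total 150, payoff 0. No gain.
Rancher 2 (pledges 60, payoff 56): dropping to 0 → total 140, payoff 0. No gain.
Rancher 3 (pledges 40, payoff 76): dropping to 0 → total 160, payoff 116. Profitable deviation.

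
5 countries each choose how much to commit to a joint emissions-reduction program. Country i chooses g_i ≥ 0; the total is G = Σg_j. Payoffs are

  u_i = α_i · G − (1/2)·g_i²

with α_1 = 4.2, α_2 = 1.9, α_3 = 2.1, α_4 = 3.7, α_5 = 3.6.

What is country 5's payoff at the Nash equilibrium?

Country i's FOC: ∂u_i/∂g_i = α_i − g_i = 0, so g_i* = α_i.
NE contributions = (4.2, 1.9, 2.1, 3.7, 3.6); G = 15.5.
u_5 = α_5·G − ½·(g_5)² = 3.6·15.5 − ½·3.6² = 49.32.

49.32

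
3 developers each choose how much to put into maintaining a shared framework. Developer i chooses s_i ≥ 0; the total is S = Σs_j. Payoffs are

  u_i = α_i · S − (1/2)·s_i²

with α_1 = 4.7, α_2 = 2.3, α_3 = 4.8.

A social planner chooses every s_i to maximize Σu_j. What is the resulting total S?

Planner FOC: ∂(Σu_j)/∂s_i = (Σα_j) − s_i = 0, so s_i^SO = Σα_j = 11.8 for every i; S^SO = 35.4.

35.4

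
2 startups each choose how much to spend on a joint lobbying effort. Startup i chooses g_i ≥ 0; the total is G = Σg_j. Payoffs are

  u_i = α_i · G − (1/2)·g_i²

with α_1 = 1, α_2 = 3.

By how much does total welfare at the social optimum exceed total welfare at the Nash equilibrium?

Startup i's FOC: ∂u_i/∂g_i = α_i − g_i = 0, so g_i* = α_i.
NE contributions = (1, 3); G = 4.
W^NE = (Σα)·G − ½Σα_i² = 4² − ½·10 = 11.
Planner sets g_i = Σα_j = 4 for every i, so G^SO = 2·4 = 8.
W^SO = (Σα)·G^SO − ½·2·(Σα)² = (2/2)·4² = 16.
Deadweight loss = W^SO − W^NE = 5.

5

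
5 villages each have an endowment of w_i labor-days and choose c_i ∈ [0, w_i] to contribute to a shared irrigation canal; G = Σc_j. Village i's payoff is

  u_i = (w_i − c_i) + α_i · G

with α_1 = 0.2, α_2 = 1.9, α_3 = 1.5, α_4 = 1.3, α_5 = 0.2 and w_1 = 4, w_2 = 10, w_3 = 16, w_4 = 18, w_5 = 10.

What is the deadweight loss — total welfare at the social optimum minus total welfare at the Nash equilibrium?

∂u_i/∂c_i = α_i − 1, so village i contributes w_i if α_i > 1, else 0.
α_i > 1 for i ∈ {2, 3, 4}; NE contributions (0, 10, 16, 18, 0), G = 44.
W^NE = Σw_i − G^NE + (Σα_i)·G^NE = 58 + 4.1·44 = 238.4.
Planner: ∂(Σu_j)/∂c_i = Σα_j − 1 = 4.1 > 0, so everyone contributes w_i; G^SO = 58, W^SO = 58 + 4.1·58 = 295.8.
Deadweight loss = 57.4.

57.4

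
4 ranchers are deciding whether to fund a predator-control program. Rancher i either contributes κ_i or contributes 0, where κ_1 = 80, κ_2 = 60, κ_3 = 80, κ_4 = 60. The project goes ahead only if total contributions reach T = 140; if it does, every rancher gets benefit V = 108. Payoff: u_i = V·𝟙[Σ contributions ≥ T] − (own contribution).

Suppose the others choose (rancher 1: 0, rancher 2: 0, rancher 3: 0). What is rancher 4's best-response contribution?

0

Others' total = 0. Even contributing 60 gives 60 < 140: no benefit either way.
Best response: 0.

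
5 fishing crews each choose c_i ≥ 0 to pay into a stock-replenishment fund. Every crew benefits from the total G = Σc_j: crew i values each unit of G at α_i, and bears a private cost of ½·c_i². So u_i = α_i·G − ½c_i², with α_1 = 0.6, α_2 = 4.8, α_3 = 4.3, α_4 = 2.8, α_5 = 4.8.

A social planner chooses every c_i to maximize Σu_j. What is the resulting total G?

86.5

Planner FOC: ∂(Σu_j)/∂c_i = (Σα_j) − c_i = 0, so c_i^SO = Σα_j = 17.3 for every i; G^SO = 86.5.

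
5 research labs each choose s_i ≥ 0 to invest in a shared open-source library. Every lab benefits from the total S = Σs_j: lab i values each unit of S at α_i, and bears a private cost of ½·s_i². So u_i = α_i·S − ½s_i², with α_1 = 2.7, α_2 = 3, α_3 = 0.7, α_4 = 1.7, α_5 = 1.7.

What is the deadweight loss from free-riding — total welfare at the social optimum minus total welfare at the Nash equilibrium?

Lab i's FOC: ∂u_i/∂s_i = α_i − s_i = 0, so s_i* = α_i.
NE contributions = (2.7, 3, 0.7, 1.7, 1.7); S = 9.8.
W^NE = (Σα)·S − ½Σα_i² = 9.8² − ½·22.56 = 84.76.
Planner sets s_i = Σα_j = 9.8 for every i, so S^SO = 5·9.8 = 49.
W^SO = (Σα)·S^SO − ½·5·(Σα)² = (5/2)·9.8² = 240.1.
Deadweight loss = W^SO − W^NE = 155.34.

155.34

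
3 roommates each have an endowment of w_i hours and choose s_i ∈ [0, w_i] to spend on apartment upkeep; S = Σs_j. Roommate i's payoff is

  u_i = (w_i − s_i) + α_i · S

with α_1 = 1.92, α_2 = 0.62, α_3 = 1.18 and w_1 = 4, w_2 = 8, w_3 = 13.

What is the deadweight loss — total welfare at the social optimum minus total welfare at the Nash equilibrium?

∂u_i/∂s_i = α_i − 1, so roommate i contributes w_i if α_i > 1, else 0.
α_i > 1 for i ∈ {1, 3}; NE contributions (4, 0, 13), S = 17.
W^NE = Σw_i − S^NE + (Σα_i)·S^NE = 25 + 2.72·17 = 71.24.
Planner: ∂(Σu_j)/∂s_i = Σα_j − 1 = 2.72 > 0, so everyone contributes w_i; S^SO = 25, W^SO = 25 + 2.72·25 = 93.
Deadweight loss = 21.76.

21.76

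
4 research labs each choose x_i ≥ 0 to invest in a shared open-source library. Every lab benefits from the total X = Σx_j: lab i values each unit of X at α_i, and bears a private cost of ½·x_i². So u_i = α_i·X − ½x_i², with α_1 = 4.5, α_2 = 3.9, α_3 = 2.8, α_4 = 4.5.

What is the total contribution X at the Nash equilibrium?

Lab i's FOC: ∂u_i/∂x_i = α_i − x_i = 0, so x_i* = α_i.
NE contributions = (4.5, 3.9, 2.8, 4.5); X = 15.7.

15.7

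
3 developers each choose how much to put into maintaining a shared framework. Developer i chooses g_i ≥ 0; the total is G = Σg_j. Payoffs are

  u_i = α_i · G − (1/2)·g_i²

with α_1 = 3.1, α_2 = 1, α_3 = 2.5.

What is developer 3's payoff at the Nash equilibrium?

13.375

Developer i's FOC: ∂u_i/∂g_i = α_i − g_i = 0, so g_i* = α_i.
NE contributions = (3.1, 1, 2.5); G = 6.6.
u_3 = α_3·G − ½·(g_3)² = 2.5·6.6 − ½·2.5² = 13.375.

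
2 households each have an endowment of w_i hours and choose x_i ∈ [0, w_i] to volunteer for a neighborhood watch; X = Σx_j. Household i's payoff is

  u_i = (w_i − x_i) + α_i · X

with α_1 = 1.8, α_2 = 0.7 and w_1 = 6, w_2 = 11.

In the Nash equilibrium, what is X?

∂u_i/∂x_i = α_i − 1, so household i contributes w_i if α_i > 1, else 0.
α_i > 1 for i ∈ {1}; NE contributions (6, 0), X = 6.

6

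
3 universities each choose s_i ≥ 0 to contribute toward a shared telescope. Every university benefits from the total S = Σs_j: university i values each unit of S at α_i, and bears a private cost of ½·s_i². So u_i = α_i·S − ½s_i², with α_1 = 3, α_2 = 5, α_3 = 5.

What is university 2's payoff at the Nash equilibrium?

52.5

University i's FOC: ∂u_i/∂s_i = α_i − s_i = 0, so s_i* = α_i.
NE contributions = (3, 5, 5); S = 13.
u_2 = α_2·S − ½·(s_2)² = 5·13 − ½·5² = 52.5.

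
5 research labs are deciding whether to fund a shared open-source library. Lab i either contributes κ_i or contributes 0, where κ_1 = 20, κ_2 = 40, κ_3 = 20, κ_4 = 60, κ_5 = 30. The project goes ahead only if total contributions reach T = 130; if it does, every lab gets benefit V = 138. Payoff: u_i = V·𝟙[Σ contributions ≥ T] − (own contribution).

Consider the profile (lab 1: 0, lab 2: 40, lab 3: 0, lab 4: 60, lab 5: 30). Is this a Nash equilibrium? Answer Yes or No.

Total = 130 ≥ 130: provided.
Lab 1 (pledges 0, payoff 138): pledging 20 → total 150, payoff 118. No gain.
Lab 2 (pledges 40, payoff 98): dropping to 0 → total 90, payoff 0. No gain.
Lab 3 (pledges 0, payoff 138): pledging 20 → total 150, payoff 118. No gain.
Lab 4 (pledges 60, payoff 78): dropping to 0 → total 70, payoff 0. No gain.
Lab 5 (pledges 30, payoff 108): dropping to 0 → total 100, payoff 0. No gain.

Yes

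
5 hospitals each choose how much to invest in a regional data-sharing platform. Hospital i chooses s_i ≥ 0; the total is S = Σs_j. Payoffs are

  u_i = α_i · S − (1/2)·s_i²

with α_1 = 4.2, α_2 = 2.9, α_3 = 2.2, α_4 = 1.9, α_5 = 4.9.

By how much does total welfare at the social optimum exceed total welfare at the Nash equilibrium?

418.07

Hospital i's FOC: ∂u_i/∂s_i = α_i − s_i = 0, so s_i* = α_i.
NE contributions = (4.2, 2.9, 2.2, 1.9, 4.9); S = 16.1.
W^NE = (Σα)·S − ½Σα_i² = 16.1² − ½·58.51 = 229.955.
Planner sets s_i = Σα_j = 16.1 for every i, so S^SO = 5·16.1 = 80.5.
W^SO = (Σα)·S^SO − ½·5·(Σα)² = (5/2)·16.1² = 648.025.
Deadweight loss = W^SO − W^NE = 418.07.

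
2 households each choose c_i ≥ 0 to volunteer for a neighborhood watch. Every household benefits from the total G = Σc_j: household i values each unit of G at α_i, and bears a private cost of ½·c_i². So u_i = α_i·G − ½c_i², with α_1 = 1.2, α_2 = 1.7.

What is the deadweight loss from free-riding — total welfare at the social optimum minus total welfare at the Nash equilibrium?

Household i's FOC: ∂u_i/∂c_i = α_i − c_i = 0, so c_i* = α_i.
NE contributions = (1.2, 1.7); G = 2.9.
W^NE = (Σα)·G − ½Σα_i² = 2.9² − ½·4.33 = 6.245.
Planner sets c_i = Σα_j = 2.9 for every i, so G^SO = 2·2.9 = 5.8.
W^SO = (Σα)·G^SO − ½·2·(Σα)² = (2/2)·2.9² = 8.41.
Deadweight loss = W^SO − W^NE = 2.165.

2.165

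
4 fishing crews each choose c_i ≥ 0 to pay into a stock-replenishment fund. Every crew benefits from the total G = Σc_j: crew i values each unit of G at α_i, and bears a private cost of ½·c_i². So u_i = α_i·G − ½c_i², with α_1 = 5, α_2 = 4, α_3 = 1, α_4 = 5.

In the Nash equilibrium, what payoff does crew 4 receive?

Crew i's FOC: ∂u_i/∂c_i = α_i − c_i = 0, so c_i* = α_i.
NE contributions = (5, 4, 1, 5); G = 15.
u_4 = α_4·G − ½·(c_4)² = 5·15 − ½·5² = 62.5.

62.5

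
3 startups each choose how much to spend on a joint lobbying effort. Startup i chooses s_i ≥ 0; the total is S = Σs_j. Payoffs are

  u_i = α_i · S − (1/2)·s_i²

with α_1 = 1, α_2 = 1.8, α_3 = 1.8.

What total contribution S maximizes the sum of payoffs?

Planner FOC: ∂(Σu_j)/∂s_i = (Σα_j) − s_i = 0, so s_i^SO = Σα_j = 4.6 for every i; S^SO = 13.8.

13.8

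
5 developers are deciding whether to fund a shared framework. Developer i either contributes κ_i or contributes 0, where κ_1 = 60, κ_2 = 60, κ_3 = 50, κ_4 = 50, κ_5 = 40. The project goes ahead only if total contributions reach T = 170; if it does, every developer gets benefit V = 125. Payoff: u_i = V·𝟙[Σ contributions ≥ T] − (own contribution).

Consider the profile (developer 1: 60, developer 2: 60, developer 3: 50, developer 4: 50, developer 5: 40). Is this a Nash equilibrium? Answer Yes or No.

No

Total = 260 ≥ 170: provided.
Developer 1 (pledges 60, payoff 65): dropping to 0 → total 200, payoff 125. Profitable deviation.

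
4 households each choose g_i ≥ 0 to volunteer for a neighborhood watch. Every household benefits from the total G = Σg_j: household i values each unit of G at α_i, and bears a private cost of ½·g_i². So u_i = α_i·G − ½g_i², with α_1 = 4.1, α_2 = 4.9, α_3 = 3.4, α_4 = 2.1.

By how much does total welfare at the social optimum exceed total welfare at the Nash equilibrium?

238.645

Household i's FOC: ∂u_i/∂g_i = α_i − g_i = 0, so g_i* = α_i.
NE contributions = (4.1, 4.9, 3.4, 2.1); G = 14.5.
W^NE = (Σα)·G − ½Σα_i² = 14.5² − ½·56.79 = 181.855.
Planner sets g_i = Σα_j = 14.5 for every i, so G^SO = 4·14.5 = 58.
W^SO = (Σα)·G^SO − ½·4·(Σα)² = (4/2)·14.5² = 420.5.
Deadweight loss = W^SO − W^NE = 238.645.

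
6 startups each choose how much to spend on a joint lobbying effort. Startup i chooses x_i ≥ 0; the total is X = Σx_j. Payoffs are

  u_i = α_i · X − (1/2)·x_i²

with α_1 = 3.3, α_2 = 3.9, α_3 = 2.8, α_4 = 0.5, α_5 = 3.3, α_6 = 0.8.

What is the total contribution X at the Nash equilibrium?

14.6

Startup i's FOC: ∂u_i/∂x_i = α_i − x_i = 0, so x_i* = α_i.
NE contributions = (3.3, 3.9, 2.8, 0.5, 3.3, 0.8); X = 14.6.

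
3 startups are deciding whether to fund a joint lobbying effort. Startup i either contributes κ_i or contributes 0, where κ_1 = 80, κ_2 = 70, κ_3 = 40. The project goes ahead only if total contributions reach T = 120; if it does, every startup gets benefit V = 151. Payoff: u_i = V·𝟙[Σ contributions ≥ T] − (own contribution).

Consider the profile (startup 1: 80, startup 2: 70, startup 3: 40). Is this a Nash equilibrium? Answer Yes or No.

Total = 190 ≥ 120: provided.
Startup 1 (pledges 80, payoff 71): dropping to 0 → total 110, payoff 0. No gain.
Startup 2 (pledges 70, payoff 81): dropping to 0 → total 120, payoff 151. Profitable deviation.

No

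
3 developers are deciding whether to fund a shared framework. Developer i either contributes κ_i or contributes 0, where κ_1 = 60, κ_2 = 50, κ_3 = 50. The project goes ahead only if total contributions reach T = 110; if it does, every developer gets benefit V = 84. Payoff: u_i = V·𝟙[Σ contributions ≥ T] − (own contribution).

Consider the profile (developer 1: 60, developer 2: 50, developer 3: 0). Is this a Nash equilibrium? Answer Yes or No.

Total = 110 ≥ 110: provided.
Developer 1 (pledges 60, payoff 24): dropping to 0 → total 50, payoff 0. No gain.
Developer 2 (pledges 50, payoff 34): dropping to 0 → total 60, payoff 0. No gain.
Developer 3 (pledges 0, payoff 84): pledging 50 → total 160, payoff 34. No gain.

Yes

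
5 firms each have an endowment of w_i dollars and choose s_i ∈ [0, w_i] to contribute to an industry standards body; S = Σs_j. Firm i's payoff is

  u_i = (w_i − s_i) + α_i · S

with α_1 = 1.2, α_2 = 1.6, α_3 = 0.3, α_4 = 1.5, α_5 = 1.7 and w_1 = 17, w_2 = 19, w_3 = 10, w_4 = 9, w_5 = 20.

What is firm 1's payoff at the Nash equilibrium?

78

∂u_i/∂s_i = α_i − 1, so firm i contributes w_i if α_i > 1, else 0.
α_i > 1 for i ∈ {1, 2, 4, 5}; NE contributions (17, 19, 0, 9, 20), S = 65.
u_1 = (17 − 17) + 1.2·65 = 78.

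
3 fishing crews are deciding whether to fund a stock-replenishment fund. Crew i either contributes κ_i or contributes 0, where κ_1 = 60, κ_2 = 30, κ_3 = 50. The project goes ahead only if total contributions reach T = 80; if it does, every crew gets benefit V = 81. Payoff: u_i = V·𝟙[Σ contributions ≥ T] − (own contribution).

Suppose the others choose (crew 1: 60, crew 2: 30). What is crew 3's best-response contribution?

0

Others' total = 90 ≥ 80; contributing adds cost 50 for no extra benefit.
Best response: 0.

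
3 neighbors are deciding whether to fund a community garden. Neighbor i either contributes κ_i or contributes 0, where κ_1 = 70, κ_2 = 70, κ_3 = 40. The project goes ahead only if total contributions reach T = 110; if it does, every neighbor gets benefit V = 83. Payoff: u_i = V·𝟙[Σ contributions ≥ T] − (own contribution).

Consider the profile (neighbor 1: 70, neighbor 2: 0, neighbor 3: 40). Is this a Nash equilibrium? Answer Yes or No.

Yes

Total = 110 ≥ 110: provided.
Neighbor 1 (pledges 70, payoff 13): dropping to 0 → total 40, payoff 0. No gain.
Neighbor 2 (pledges 0, payoff 83): pledging 70 → total 180, payoff 13. No gain.
Neighbor 3 (pledges 40, payoff 43): dropping to 0 → total 70, payoff 0. No gain.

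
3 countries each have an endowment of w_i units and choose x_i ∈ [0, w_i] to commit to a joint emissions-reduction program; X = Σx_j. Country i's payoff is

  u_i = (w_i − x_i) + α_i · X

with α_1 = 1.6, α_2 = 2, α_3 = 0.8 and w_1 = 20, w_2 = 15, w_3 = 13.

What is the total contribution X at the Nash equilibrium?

35

∂u_i/∂x_i = α_i − 1, so country i contributes w_i if α_i > 1, else 0.
α_i > 1 for i ∈ {1, 2}; NE contributions (20, 15, 0), X = 35.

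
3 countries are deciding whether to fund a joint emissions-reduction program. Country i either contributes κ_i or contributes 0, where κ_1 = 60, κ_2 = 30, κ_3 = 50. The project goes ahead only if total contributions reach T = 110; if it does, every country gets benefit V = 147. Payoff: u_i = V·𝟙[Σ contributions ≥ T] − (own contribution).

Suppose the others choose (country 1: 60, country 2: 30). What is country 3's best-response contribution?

50

Others' total = 90. Contributing 50 brings total to 140 ≥ 110: gain V − κ_3 = 97.
Best response: 50.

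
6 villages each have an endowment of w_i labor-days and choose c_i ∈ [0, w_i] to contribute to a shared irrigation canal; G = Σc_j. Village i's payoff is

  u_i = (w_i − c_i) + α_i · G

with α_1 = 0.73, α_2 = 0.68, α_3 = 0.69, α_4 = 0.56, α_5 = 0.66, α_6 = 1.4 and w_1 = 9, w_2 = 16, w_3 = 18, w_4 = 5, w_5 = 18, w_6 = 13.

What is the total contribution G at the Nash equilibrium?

13

∂u_i/∂c_i = α_i − 1, so village i contributes w_i if α_i > 1, else 0.
α_i > 1 for i ∈ {6}; NE contributions (0, 0, 0, 0, 0, 13), G = 13.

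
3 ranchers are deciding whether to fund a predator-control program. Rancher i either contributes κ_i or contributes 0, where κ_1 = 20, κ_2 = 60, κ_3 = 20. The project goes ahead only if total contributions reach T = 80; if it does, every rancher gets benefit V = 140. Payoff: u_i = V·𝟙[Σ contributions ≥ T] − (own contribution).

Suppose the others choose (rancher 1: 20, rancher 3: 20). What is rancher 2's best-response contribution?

Others' total = 40. Contributing 60 brings total to 100 ≥ 80: gain V − κ_2 = 80.
Best response: 60.

60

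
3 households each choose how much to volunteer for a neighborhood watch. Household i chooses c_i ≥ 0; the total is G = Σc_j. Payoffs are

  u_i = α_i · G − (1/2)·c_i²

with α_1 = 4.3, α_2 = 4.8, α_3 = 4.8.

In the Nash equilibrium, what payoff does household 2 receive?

55.2

Household i's FOC: ∂u_i/∂c_i = α_i − c_i = 0, so c_i* = α_i.
NE contributions = (4.3, 4.8, 4.8); G = 13.9.
u_2 = α_2·G − ½·(c_2)² = 4.8·13.9 − ½·4.8² = 55.2.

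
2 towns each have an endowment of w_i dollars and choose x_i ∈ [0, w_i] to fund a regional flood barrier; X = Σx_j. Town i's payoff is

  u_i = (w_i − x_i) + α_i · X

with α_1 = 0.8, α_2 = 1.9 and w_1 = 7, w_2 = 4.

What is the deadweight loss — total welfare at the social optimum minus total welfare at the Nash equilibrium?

11.9

∂u_i/∂x_i = α_i − 1, so town i contributes w_i if α_i > 1, else 0.
α_i > 1 for i ∈ {2}; NE contributions (0, 4), X = 4.
W^NE = Σw_i − X^NE + (Σα_i)·X^NE = 11 + 1.7·4 = 17.8.
Planner: ∂(Σu_j)/∂x_i = Σα_j − 1 = 1.7 > 0, so everyone contributes w_i; X^SO = 11, W^SO = 11 + 1.7·11 = 29.7.
Deadweight loss = 11.9.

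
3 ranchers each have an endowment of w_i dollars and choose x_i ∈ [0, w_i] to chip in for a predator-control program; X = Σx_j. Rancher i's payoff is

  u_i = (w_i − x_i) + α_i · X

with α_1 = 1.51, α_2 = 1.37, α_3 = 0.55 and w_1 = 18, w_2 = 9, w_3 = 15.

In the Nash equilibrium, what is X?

∂u_i/∂x_i = α_i − 1, so rancher i contributes w_i if α_i > 1, else 0.
α_i > 1 for i ∈ {1, 2}; NE contributions (18, 9, 0), X = 27.

27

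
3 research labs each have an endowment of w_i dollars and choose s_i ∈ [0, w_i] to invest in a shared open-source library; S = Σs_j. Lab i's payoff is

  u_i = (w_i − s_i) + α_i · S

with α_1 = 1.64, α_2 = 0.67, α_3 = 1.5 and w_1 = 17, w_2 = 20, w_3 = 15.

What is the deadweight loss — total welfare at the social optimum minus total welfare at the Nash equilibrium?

56.2

∂u_i/∂s_i = α_i − 1, so lab i contributes w_i if α_i > 1, else 0.
α_i > 1 for i ∈ {1, 3}; NE contributions (17, 0, 15), S = 32.
W^NE = Σw_i − S^NE + (Σα_i)·S^NE = 52 + 2.81·32 = 141.92.
Planner: ∂(Σu_j)/∂s_i = Σα_j − 1 = 2.81 > 0, so everyone contributes w_i; S^SO = 52, W^SO = 52 + 2.81·52 = 198.12.
Deadweight loss = 56.2.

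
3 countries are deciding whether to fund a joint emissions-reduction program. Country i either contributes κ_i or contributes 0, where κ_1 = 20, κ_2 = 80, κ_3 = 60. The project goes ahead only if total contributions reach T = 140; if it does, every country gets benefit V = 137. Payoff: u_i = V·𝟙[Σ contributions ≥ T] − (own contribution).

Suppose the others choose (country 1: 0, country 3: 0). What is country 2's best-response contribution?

0

Others' total = 0. Even contributing 80 gives 80 < 140: no benefit either way.
Best response: 0.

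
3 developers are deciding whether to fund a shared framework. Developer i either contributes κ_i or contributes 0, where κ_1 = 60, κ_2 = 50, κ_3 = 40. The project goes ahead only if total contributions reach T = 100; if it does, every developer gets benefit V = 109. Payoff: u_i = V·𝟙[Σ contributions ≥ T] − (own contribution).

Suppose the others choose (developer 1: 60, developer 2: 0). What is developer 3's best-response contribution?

Others' total = 60. Contributing 40 brings total to 100 ≥ 100: gain V − κ_3 = 69.
Best response: 40.

40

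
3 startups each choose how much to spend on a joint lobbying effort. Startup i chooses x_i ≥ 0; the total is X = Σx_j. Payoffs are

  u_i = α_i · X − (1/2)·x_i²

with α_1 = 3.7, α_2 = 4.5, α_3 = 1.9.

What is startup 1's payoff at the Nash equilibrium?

Startup i's FOC: ∂u_i/∂x_i = α_i − x_i = 0, so x_i* = α_i.
NE contributions = (3.7, 4.5, 1.9); X = 10.1.
u_1 = α_1·X − ½·(x_1)² = 3.7·10.1 − ½·3.7² = 30.525.

30.525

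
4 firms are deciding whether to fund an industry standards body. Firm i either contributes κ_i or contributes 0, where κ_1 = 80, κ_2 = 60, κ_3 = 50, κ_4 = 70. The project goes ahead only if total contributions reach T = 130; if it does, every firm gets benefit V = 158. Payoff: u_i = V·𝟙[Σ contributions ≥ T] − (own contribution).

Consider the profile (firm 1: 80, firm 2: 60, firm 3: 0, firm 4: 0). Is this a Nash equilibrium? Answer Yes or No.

Yes

Total = 140 ≥ 130: provided.
Firm 1 (pledges 80, payoff 78): dropping to 0 → total 60, payoff 0. No gain.
Firm 2 (pledges 60, payoff 98): dropping to 0 → total 80, payoff 0. No gain.
Firm 3 (pledges 0, payoff 158): pledging 50 → total 190, payoff 108. No gain.
Firm 4 (pledges 0, payoff 158): pledging 70 → total 210, payoff 88. No gain.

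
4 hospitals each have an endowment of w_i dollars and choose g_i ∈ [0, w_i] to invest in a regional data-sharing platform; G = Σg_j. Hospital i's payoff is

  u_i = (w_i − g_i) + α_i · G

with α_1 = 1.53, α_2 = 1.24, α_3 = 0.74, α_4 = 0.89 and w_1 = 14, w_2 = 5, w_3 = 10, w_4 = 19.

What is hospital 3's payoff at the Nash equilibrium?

∂u_i/∂g_i = α_i − 1, so hospital i contributes w_i if α_i > 1, else 0.
α_i > 1 for i ∈ {1, 2}; NE contributions (14, 5, 0, 0), G = 19.
u_3 = (10 − 0) + 0.74·19 = 24.06.

24.06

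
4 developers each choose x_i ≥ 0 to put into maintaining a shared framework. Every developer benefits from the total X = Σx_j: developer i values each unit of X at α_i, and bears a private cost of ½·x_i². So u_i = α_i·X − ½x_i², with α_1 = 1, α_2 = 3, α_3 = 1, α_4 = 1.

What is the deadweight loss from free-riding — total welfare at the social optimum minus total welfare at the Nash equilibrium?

Developer i's FOC: ∂u_i/∂x_i = α_i − x_i = 0, so x_i* = α_i.
NE contributions = (1, 3, 1, 1); X = 6.
W^NE = (Σα)·X − ½Σα_i² = 6² − ½·12 = 30.
Planner sets x_i = Σα_j = 6 for every i, so X^SO = 4·6 = 24.
W^SO = (Σα)·X^SO − ½·4·(Σα)² = (4/2)·6² = 72.
Deadweight loss = W^SO − W^NE = 42.

42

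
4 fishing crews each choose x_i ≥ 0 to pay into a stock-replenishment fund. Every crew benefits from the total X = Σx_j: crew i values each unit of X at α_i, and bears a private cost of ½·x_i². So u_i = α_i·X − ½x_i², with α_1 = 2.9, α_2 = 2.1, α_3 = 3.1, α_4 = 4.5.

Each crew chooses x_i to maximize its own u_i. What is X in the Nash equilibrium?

12.6

Crew i's FOC: ∂u_i/∂x_i = α_i − x_i = 0, so x_i* = α_i.
NE contributions = (2.9, 2.1, 3.1, 4.5); X = 12.6.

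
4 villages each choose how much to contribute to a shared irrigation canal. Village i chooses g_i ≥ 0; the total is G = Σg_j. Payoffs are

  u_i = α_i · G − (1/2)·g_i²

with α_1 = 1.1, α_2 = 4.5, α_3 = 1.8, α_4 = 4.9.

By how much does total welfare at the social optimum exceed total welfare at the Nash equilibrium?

175.645

Village i's FOC: ∂u_i/∂g_i = α_i − g_i = 0, so g_i* = α_i.
NE contributions = (1.1, 4.5, 1.8, 4.9); G = 12.3.
W^NE = (Σα)·G − ½Σα_i² = 12.3² − ½·48.71 = 126.935.
Planner sets g_i = Σα_j = 12.3 for every i, so G^SO = 4·12.3 = 49.2.
W^SO = (Σα)·G^SO − ½·4·(Σα)² = (4/2)·12.3² = 302.58.
Deadweight loss = W^SO − W^NE = 175.645.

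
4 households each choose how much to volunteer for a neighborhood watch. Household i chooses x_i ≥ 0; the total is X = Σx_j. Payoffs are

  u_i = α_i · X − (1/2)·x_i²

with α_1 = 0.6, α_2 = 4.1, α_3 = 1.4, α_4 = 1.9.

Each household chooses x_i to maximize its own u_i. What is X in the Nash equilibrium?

8

Household i's FOC: ∂u_i/∂x_i = α_i − x_i = 0, so x_i* = α_i.
NE contributions = (0.6, 4.1, 1.4, 1.9); X = 8.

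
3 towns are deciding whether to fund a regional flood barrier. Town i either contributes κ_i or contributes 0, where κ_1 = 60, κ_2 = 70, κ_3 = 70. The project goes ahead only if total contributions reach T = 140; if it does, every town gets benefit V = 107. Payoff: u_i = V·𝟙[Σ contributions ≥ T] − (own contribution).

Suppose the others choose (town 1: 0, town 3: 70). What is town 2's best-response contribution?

Others' total = 70. Contributing 70 brings total to 140 ≥ 140: gain V − κ_2 = 37.
Best response: 70.

70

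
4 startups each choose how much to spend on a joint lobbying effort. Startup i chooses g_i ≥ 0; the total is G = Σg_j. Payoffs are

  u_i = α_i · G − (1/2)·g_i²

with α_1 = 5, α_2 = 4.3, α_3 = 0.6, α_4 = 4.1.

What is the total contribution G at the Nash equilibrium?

14

Startup i's FOC: ∂u_i/∂g_i = α_i − g_i = 0, so g_i* = α_i.
NE contributions = (5, 4.3, 0.6, 4.1); G = 14.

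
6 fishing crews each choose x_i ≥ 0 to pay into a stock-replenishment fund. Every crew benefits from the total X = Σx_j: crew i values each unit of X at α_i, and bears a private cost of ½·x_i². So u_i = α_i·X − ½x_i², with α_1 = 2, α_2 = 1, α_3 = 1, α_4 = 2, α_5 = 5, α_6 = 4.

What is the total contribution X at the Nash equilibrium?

Crew i's FOC: ∂u_i/∂x_i = α_i − x_i = 0, so x_i* = α_i.
NE contributions = (2, 1, 1, 2, 5, 4); X = 15.

15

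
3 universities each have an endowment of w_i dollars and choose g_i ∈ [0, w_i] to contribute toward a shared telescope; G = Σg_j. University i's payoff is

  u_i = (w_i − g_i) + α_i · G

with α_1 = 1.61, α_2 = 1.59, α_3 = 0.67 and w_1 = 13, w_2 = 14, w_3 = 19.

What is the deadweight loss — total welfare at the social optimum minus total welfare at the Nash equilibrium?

54.53

∂u_i/∂g_i = α_i − 1, so university i contributes w_i if α_i > 1, else 0.
α_i > 1 for i ∈ {1, 2}; NE contributions (13, 14, 0), G = 27.
W^NE = Σw_i − G^NE + (Σα_i)·G^NE = 46 + 2.87·27 = 123.49.
Planner: ∂(Σu_j)/∂g_i = Σα_j − 1 = 2.87 > 0, so everyone contributes w_i; G^SO = 46, W^SO = 46 + 2.87·46 = 178.02.
Deadweight loss = 54.53.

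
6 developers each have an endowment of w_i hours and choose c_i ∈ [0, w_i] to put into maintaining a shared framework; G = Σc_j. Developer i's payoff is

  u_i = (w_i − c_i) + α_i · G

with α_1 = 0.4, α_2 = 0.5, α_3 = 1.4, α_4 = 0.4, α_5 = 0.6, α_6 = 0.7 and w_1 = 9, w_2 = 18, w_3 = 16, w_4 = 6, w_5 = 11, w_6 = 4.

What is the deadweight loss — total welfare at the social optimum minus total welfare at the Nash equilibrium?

∂u_i/∂c_i = α_i − 1, so developer i contributes w_i if α_i > 1, else 0.
α_i > 1 for i ∈ {3}; NE contributions (0, 0, 16, 0, 0, 0), G = 16.
W^NE = Σw_i − G^NE + (Σα_i)·G^NE = 64 + 3·16 = 112.
Planner: ∂(Σu_j)/∂c_i = Σα_j − 1 = 3 > 0, so everyone contributes w_i; G^SO = 64, W^SO = 64 + 3·64 = 256.
Deadweight loss = 144.

144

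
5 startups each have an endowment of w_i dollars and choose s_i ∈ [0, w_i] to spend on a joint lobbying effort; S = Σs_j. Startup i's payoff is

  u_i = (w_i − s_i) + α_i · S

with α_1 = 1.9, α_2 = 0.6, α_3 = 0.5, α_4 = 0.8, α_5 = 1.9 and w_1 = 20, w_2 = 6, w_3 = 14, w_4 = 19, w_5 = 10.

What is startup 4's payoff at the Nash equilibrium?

∂u_i/∂s_i = α_i − 1, so startup i contributes w_i if α_i > 1, else 0.
α_i > 1 for i ∈ {1, 5}; NE contributions (20, 0, 0, 0, 10), S = 30.
u_4 = (19 − 0) + 0.8·30 = 43.

43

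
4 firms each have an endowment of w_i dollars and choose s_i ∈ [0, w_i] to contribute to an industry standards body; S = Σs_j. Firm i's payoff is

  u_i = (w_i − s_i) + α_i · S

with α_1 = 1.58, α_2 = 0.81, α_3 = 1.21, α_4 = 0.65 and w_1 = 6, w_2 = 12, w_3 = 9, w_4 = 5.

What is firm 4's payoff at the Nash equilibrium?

14.75

∂u_i/∂s_i = α_i − 1, so firm i contributes w_i if α_i > 1, else 0.
α_i > 1 for i ∈ {1, 3}; NE contributions (6, 0, 9, 0), S = 15.
u_4 = (5 − 0) + 0.65·15 = 14.75.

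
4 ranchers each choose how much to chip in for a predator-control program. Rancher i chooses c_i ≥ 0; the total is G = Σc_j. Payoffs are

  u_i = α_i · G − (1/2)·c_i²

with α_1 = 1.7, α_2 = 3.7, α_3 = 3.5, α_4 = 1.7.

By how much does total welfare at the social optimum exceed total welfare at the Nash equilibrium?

Rancher i's FOC: ∂u_i/∂c_i = α_i − c_i = 0, so c_i* = α_i.
NE contributions = (1.7, 3.7, 3.5, 1.7); G = 10.6.
W^NE = (Σα)·G − ½Σα_i² = 10.6² − ½·31.72 = 96.5.
Planner sets c_i = Σα_j = 10.6 for every i, so G^SO = 4·10.6 = 42.4.
W^SO = (Σα)·G^SO − ½·4·(Σα)² = (4/2)·10.6² = 224.72.
Deadweight loss = W^SO − W^NE = 128.22.

128.22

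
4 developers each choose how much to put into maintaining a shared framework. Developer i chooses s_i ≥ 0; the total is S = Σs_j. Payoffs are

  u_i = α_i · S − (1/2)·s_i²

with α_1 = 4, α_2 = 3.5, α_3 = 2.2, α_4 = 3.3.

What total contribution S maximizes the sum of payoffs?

52

Planner FOC: ∂(Σu_j)/∂s_i = (Σα_j) − s_i = 0, so s_i^SO = Σα_j = 13 for every i; S^SO = 52.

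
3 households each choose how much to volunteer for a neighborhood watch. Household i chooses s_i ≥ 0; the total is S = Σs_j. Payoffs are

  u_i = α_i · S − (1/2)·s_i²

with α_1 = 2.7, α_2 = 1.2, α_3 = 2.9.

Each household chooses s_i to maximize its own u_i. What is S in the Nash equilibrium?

6.8

Household i's FOC: ∂u_i/∂s_i = α_i − s_i = 0, so s_i* = α_i.
NE contributions = (2.7, 1.2, 2.9); S = 6.8.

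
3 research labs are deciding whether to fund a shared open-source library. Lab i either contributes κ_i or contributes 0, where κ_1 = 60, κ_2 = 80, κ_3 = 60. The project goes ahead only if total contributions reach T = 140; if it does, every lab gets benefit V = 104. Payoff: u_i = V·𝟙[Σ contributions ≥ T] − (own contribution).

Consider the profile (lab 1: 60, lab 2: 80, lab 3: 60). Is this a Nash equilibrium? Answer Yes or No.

Total = 200 ≥ 140: provided.
Lab 1 (pledges 60, payoff 44): dropping to 0 → total 140, payoff 104. Profitable deviation.

No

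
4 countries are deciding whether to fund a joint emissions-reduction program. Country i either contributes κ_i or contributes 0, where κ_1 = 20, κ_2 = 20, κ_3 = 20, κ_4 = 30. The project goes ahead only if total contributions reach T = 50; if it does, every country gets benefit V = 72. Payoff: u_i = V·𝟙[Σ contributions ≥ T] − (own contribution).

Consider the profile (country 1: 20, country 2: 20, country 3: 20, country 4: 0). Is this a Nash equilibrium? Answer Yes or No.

Total = 60 ≥ 50: provided.
Country 1 (pledges 20, payoff 52): dropping to 0 → total 40, payoff 0. No gain.
Country 2 (pledges 20, payoff 52): dropping to 0 → total 40, payoff 0. No gain.
Country 3 (pledges 20, payoff 52): dropping to 0 → total 40, payoff 0. No gain.
Country 4 (pledges 0, payoff 72): pledging 30 → total 90, payoff 42. No gain.

Yes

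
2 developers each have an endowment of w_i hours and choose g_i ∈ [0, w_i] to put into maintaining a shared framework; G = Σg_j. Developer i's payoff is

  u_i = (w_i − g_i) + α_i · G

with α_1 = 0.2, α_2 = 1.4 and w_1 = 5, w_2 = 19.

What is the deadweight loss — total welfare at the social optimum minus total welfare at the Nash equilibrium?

3

∂u_i/∂g_i = α_i − 1, so developer i contributes w_i if α_i > 1, else 0.
α_i > 1 for i ∈ {2}; NE contributions (0, 19), G = 19.
W^NE = Σw_i − G^NE + (Σα_i)·G^NE = 24 + 0.6·19 = 35.4.
Planner: ∂(Σu_j)/∂g_i = Σα_j − 1 = 0.6 > 0, so everyone contributes w_i; G^SO = 24, W^SO = 24 + 0.6·24 = 38.4.
Deadweight loss = 3.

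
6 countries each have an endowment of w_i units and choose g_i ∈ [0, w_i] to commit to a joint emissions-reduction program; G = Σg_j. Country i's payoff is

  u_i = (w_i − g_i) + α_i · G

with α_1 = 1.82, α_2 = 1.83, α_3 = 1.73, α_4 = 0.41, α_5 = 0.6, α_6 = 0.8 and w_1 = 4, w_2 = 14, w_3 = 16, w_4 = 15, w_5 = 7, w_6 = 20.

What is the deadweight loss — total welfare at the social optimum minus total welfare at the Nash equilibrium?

259.98

∂u_i/∂g_i = α_i − 1, so country i contributes w_i if α_i > 1, else 0.
α_i > 1 for i ∈ {1, 2, 3}; NE contributions (4, 14, 16, 0, 0, 0), G = 34.
W^NE = Σw_i − G^NE + (Σα_i)·G^NE = 76 + 6.19·34 = 286.46.
Planner: ∂(Σu_j)/∂g_i = Σα_j − 1 = 6.19 > 0, so everyone contributes w_i; G^SO = 76, W^SO = 76 + 6.19·76 = 546.44.
Deadweight loss = 259.98.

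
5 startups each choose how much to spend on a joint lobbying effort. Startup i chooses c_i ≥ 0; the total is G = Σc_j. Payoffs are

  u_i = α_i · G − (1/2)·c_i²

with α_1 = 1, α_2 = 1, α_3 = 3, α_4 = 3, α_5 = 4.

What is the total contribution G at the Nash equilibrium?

Startup i's FOC: ∂u_i/∂c_i = α_i − c_i = 0, so c_i* = α_i.
NE contributions = (1, 1, 3, 3, 4); G = 12.

12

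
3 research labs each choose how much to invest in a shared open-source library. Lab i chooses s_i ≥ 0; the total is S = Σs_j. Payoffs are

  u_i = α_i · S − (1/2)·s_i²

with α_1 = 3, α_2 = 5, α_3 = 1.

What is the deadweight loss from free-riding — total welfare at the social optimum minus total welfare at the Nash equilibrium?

Lab i's FOC: ∂u_i/∂s_i = α_i − s_i = 0, so s_i* = α_i.
NE contributions = (3, 5, 1); S = 9.
W^NE = (Σα)·S − ½Σα_i² = 9² − ½·35 = 63.5.
Planner sets s_i = Σα_j = 9 for every i, so S^SO = 3·9 = 27.
W^SO = (Σα)·S^SO − ½·3·(Σα)² = (3/2)·9² = 121.5.
Deadweight loss = W^SO − W^NE = 58.

58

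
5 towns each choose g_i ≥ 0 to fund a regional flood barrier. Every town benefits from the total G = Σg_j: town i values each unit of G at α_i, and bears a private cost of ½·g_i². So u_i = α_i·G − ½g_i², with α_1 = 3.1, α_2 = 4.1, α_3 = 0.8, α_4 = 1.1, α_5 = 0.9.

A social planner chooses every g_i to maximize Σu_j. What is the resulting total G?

Planner FOC: ∂(Σu_j)/∂g_i = (Σα_j) − g_i = 0, so g_i^SO = Σα_j = 10 for every i; G^SO = 50.

50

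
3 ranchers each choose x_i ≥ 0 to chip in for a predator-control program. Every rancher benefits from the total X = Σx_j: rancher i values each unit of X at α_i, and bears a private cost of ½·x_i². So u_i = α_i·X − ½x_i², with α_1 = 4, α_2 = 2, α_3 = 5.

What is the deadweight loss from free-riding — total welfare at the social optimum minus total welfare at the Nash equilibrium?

83

Rancher i's FOC: ∂u_i/∂x_i = α_i − x_i = 0, so x_i* = α_i.
NE contributions = (4, 2, 5); X = 11.
W^NE = (Σα)·X − ½Σα_i² = 11² − ½·45 = 98.5.
Planner sets x_i = Σα_j = 11 for every i, so X^SO = 3·11 = 33.
W^SO = (Σα)·X^SO − ½·3·(Σα)² = (3/2)·11² = 181.5.
Deadweight loss = W^SO − W^NE = 83.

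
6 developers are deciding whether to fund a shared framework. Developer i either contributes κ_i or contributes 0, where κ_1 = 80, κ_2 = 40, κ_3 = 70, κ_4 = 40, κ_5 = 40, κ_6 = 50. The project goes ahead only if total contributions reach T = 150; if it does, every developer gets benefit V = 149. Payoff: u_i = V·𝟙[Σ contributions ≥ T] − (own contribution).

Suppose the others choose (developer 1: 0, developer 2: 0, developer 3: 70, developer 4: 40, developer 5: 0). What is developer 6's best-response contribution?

Others' total = 110. Contributing 50 brings total to 160 ≥ 150: gain V − κ_6 = 99.
Best response: 50.

50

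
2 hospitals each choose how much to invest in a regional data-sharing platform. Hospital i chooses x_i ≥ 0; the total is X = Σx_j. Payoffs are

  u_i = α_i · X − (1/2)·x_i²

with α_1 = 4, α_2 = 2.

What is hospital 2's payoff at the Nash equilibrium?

10

Hospital i's FOC: ∂u_i/∂x_i = α_i − x_i = 0, so x_i* = α_i.
NE contributions = (4, 2); X = 6.
u_2 = α_2·X − ½·(x_2)² = 2·6 − ½·2² = 10.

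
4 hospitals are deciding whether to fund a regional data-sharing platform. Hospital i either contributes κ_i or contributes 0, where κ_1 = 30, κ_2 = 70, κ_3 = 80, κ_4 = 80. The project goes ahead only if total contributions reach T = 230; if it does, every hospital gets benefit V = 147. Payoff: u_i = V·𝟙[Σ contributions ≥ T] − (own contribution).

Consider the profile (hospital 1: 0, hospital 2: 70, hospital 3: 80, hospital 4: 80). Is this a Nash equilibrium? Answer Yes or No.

Total = 230 ≥ 230: provided.
Hospital 1 (pledges 0, payoff 147): pledging 30 → total 260, payoff 117. No gain.
Hospital 2 (pledges 70, payoff 77): dropping to 0 → total 160, payoff 0. No gain.
Hospital 3 (pledges 80, payoff 67): dropping to 0 → total 150, payoff 0. No gain.
Hospital 4 (pledges 80, payoff 67): dropping to 0 → total 150, payoff 0. No gain.

Yes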